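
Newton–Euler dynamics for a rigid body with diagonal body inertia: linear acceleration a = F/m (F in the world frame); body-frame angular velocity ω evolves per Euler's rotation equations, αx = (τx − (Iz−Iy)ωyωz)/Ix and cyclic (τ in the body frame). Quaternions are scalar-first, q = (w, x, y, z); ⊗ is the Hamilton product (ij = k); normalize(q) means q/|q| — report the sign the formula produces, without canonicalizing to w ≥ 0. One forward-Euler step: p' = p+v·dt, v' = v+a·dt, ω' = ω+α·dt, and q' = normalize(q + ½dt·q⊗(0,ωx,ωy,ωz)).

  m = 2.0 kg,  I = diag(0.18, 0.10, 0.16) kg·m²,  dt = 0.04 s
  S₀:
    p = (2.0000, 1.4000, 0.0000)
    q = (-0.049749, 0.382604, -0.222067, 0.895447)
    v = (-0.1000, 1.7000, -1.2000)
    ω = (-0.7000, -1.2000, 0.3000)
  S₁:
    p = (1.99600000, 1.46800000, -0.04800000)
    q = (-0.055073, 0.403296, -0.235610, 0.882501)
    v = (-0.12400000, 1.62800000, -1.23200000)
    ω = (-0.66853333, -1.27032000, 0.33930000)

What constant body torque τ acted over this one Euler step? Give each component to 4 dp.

ω₁ − ω₀ = (0.03146667, -0.07032000, 0.03930000)
precession coupling = (-0.0216, -0.0042, -0.0672)
applied torque τ = (0.1200, -0.1800, 0.0900)

τ = (0.1200, -0.1800, 0.0900)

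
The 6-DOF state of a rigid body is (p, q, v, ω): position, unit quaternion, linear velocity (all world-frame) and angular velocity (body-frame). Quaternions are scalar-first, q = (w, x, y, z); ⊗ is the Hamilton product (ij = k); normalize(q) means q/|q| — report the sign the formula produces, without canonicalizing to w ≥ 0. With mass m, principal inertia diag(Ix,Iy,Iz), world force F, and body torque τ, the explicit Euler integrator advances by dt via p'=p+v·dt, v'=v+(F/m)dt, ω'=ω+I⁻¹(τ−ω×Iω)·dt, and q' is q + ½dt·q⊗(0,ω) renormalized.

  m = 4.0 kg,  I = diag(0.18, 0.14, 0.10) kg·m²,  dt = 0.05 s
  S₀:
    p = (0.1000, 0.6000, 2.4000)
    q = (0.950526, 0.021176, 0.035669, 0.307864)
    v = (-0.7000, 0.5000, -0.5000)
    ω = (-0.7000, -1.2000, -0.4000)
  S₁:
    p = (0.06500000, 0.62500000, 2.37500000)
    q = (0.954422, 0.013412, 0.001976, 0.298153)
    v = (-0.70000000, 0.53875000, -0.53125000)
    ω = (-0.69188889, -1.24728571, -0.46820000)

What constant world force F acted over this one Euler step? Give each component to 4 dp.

velocity change Δv = (0.00000000, 0.03875000, -0.03125000)
m·(v₁−v₀)/dt = (0.0000, 3.1000, -2.5000)

F = (0.0000, 3.1000, -2.5000)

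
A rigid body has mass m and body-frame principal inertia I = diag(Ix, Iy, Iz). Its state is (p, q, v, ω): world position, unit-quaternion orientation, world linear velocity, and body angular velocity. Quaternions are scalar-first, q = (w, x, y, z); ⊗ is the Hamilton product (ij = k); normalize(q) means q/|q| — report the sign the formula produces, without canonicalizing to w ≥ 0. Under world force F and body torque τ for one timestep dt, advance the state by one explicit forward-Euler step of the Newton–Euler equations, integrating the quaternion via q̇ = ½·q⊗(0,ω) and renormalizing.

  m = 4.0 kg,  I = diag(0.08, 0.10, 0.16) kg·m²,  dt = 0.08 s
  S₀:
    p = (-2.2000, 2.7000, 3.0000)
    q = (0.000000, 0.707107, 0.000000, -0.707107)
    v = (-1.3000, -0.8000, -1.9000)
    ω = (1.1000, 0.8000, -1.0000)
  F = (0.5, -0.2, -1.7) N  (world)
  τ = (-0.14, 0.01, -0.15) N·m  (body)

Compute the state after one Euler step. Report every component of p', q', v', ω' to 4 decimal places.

α = I⁻¹(τ − ω×Iω) = (-1.1500, -0.7800, -1.0475)
ω + α·dt = (1.0080, 0.7376, -1.0838)
2q̇ = q⊗(0,ω) = (-1.4849247, 0.5656856, -0.0707107, 0.5656856)
q' = normalize(q + ½dt·q⊗(0,ω)) = (-0.0593, 0.7281, -0.0028, -0.6829)
p' = p + v·dt = (-2.3040, 2.6360, 2.8480)
v' = v + a·dt = (-1.2900, -0.8040, -1.9340)

p' = (-2.3040, 2.6360, 2.8480)
q' = (-0.0593, 0.7281, -0.0028, -0.6829)
v' = (-1.2900, -0.8040, -1.9340)
ω' = (1.0080, 0.7376, -1.0838)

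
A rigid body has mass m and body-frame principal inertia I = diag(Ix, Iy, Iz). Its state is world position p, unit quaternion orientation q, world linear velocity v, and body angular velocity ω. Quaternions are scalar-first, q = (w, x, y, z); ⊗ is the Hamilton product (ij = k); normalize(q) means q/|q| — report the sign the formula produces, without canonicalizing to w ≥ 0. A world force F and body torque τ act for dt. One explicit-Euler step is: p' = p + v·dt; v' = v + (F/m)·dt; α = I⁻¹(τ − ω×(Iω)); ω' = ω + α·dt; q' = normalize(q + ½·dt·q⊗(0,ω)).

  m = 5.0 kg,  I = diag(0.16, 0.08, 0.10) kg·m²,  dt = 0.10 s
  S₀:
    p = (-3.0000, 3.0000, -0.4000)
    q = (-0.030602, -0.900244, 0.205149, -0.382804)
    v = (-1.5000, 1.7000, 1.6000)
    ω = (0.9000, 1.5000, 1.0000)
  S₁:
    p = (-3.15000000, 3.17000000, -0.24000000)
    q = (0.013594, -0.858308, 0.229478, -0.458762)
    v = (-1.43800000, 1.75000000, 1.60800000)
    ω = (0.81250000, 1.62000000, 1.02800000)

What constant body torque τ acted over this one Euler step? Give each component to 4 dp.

τ = (-0.1100, 0.1500, -0.0800)

ω₁ − ω₀ = (-0.08750000, 0.12000000, 0.02800000)
ω₀×(Iω₀) = (0.0300, 0.0540, -0.1080)
τ = I·(Δω/dt) + ω₀×(Iω₀) = (-0.1100, 0.1500, -0.0800)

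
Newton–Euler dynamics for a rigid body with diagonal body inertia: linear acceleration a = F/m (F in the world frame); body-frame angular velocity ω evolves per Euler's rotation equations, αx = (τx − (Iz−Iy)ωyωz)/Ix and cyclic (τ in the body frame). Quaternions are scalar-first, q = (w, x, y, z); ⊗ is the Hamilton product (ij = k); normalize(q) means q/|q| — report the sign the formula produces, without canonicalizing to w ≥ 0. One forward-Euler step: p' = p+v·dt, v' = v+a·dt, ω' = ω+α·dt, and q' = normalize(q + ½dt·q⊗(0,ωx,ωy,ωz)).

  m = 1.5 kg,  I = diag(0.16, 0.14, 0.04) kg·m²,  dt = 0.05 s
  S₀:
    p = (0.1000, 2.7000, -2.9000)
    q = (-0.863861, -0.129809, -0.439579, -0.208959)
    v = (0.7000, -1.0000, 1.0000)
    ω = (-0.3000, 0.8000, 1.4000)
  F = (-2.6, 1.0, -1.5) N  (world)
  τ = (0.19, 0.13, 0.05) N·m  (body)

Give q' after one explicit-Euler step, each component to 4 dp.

2q̇ = q⊗(0,ω) = (0.6052631, -0.1890851, -0.4466685, -1.4451263)
q + ½dt·q⊗(0,ω), renormalized = (-0.8480, -0.1344, -0.4504, -0.2449)

q' = (-0.8480, -0.1344, -0.4504, -0.2449)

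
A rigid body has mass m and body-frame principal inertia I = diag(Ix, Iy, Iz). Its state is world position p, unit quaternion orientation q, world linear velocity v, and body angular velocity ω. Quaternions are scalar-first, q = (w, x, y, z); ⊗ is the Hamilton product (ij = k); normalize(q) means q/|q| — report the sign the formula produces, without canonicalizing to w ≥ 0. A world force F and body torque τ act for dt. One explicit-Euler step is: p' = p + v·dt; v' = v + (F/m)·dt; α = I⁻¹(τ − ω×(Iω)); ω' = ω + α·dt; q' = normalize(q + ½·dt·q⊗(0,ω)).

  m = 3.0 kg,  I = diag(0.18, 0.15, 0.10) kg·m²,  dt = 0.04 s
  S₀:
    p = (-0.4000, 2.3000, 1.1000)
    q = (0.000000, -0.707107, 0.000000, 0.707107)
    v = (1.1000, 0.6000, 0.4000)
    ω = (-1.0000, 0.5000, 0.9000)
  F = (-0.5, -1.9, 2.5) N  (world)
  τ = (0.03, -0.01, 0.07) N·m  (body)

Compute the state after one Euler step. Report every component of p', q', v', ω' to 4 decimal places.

p' = (-0.3560, 2.3240, 1.1160)
q' = (-0.0269, -0.7139, -0.0014, 0.6997)
v' = (1.0933, 0.5747, 0.4333)
ω' = (-0.9883, 0.5165, 0.9220)

p + v·dt = (-0.3560, 2.3240, 1.1160)
v + (F/m)dt = (1.0933, 0.5747, 0.4333)
α = I⁻¹(τ − ω×Iω) = (0.2917, 0.4133, 0.5500)
ω + α·dt = (-0.9883, 0.5165, 0.9220)
Hamilton product q⊗(0,ω) = (-1.3435033, -0.3535535, -0.0707107, -0.3535535)
updated quaternion q' = (-0.0269, -0.7139, -0.0014, 0.6997)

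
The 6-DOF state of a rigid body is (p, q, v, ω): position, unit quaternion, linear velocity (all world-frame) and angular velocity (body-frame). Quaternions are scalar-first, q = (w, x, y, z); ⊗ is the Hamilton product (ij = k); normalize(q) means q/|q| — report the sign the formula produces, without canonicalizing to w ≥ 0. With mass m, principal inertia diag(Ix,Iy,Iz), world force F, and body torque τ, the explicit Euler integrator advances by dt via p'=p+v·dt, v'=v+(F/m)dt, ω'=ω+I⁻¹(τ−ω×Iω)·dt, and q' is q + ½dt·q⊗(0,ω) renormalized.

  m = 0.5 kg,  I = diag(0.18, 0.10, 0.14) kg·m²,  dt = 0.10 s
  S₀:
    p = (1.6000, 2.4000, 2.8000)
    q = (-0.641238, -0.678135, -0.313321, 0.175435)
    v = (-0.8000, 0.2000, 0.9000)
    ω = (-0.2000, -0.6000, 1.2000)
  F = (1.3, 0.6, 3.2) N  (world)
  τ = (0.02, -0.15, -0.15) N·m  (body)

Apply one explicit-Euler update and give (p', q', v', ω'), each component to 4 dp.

a = F/m = (2.6000, 1.2000, 6.4000)
p' = p + v·dt = (1.5200, 2.4200, 2.8900)
v + (F/m)dt = (-0.5400, 0.3200, 1.5400)
ω×(Iω) gyroscopic = (-0.0288, -0.0096, -0.0096)
α = I⁻¹(τ − ω×Iω) = (0.2711, -1.4040, -1.0029)
ω' = ω + α·dt = (-0.1729, -0.7404, 1.0997)
2q̇ = q⊗(0,ω) = (-0.5341416, -0.1424766, 1.1634178, -0.4252688)
q + ½dt·q⊗(0,ω), renormalized = (-0.6664, -0.6837, -0.2546, 0.1538)

p' = (1.5200, 2.4200, 2.8900)
q' = (-0.6664, -0.6837, -0.2546, 0.1538)
v' = (-0.5400, 0.3200, 1.5400)
ω' = (-0.1729, -0.7404, 1.0997)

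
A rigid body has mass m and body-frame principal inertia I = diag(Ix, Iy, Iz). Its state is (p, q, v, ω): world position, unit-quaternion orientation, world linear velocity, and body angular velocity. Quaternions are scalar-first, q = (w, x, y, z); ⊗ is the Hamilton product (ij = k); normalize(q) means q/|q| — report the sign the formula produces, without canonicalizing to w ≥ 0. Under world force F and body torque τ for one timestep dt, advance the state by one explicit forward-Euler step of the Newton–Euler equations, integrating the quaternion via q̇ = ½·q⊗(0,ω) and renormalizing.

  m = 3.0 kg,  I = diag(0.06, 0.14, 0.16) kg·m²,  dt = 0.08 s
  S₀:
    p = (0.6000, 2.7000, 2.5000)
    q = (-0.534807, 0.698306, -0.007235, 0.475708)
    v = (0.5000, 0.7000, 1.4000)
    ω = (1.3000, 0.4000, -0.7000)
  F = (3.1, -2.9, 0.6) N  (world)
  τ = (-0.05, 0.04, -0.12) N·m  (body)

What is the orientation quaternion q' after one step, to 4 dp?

q' = (-0.5566, 0.6618, 0.0284, 0.5013)

2q̇ = q⊗(0,ω) = (-0.5719082, -0.8804678, 0.8933118, 0.6630928)
q + ½dt·q⊗(0,ω), renormalized = (-0.5566, 0.6618, 0.0284, 0.5013)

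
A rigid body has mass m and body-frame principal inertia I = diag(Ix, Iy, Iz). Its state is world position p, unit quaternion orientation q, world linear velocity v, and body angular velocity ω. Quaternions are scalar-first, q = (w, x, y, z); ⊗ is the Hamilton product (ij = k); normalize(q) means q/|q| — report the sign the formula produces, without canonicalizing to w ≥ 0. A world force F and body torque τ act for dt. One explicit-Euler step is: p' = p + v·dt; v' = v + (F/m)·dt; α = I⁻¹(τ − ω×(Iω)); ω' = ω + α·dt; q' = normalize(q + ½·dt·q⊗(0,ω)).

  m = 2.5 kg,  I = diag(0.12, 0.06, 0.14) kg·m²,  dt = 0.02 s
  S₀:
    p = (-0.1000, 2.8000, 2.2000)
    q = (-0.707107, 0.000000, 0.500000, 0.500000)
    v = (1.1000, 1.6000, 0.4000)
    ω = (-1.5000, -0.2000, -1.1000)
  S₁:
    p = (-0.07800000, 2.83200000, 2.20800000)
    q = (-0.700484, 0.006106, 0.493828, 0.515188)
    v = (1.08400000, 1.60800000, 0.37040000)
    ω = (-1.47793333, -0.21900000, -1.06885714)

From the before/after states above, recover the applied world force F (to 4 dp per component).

F = (-2.0000, 1.0000, -3.7000)

Δv = v₁−v₀ = (-0.01600000, 0.00800000, -0.02960000)
applied force F = (-2.0000, 1.0000, -3.7000)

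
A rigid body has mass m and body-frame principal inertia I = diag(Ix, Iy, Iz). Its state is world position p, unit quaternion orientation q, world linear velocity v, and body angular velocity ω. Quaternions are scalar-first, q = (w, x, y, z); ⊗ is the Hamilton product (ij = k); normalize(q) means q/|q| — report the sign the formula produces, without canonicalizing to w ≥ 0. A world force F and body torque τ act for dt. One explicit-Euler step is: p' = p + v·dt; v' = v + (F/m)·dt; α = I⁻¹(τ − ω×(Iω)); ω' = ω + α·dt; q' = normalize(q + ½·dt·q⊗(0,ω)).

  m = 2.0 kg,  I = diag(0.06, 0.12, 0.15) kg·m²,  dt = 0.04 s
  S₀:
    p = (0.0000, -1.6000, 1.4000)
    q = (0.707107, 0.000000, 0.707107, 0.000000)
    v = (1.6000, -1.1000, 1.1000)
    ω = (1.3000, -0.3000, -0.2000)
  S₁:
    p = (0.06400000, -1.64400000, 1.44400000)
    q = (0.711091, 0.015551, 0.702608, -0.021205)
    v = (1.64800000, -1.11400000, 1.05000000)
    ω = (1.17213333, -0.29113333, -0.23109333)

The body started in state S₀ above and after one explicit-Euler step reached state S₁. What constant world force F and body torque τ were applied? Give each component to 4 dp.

F = (2.4000, -0.7000, -2.5000)
τ = (-0.1900, 0.0500, -0.1400)

velocity change Δv = (0.04800000, -0.01400000, -0.05000000)
m·(v₁−v₀)/dt = (2.4000, -0.7000, -2.5000)
rate change Δω = (-0.12786667, 0.00886667, -0.03109333)
applied torque τ = (-0.1900, 0.0500, -0.1400)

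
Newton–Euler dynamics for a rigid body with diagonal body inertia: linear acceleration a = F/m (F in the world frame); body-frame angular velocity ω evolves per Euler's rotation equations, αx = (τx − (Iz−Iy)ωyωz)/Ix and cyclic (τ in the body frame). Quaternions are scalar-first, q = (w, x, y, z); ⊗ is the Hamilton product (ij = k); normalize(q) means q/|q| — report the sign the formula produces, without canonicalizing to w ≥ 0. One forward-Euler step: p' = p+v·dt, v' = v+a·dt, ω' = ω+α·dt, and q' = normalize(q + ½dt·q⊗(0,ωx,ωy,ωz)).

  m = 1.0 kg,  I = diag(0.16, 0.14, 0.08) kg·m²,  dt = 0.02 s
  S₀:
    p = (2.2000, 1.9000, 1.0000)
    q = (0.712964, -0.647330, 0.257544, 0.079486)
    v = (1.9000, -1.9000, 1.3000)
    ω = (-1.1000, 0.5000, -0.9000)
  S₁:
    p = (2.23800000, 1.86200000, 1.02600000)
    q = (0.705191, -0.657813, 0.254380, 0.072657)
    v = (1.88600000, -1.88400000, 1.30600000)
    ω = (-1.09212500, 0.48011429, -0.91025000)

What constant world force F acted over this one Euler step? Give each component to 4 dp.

F = (-0.7000, 0.8000, 0.3000)

Δv = v₁−v₀ = (-0.01400000, 0.01600000, 0.00600000)
m·(v₁−v₀)/dt = (-0.7000, 0.8000, 0.3000)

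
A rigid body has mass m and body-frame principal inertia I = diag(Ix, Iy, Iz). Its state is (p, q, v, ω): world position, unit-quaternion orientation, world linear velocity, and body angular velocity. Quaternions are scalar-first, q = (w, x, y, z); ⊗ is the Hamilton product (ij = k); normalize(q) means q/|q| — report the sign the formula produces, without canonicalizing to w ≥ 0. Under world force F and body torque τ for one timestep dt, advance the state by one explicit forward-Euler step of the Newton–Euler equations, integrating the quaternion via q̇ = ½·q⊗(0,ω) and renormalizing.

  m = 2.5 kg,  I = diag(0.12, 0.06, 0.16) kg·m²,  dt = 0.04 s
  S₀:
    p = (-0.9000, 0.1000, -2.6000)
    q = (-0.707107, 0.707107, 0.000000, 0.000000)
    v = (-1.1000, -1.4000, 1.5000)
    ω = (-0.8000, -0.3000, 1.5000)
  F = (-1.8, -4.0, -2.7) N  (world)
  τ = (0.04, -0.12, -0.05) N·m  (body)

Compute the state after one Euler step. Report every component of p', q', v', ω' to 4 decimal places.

p' = (-0.9440, 0.0440, -2.5400)
q' = (-0.6954, 0.7180, -0.0170, -0.0254)
v' = (-1.1288, -1.4640, 1.4568)
ω' = (-0.7717, -0.4120, 1.4911)

α = I⁻¹(τ − ω×Iω) = (0.7083, -2.8000, -0.2225)
ω + α·dt = (-0.7717, -0.4120, 1.4911)
2q̇ = q⊗(0,ω) = (0.5656856, 0.5656856, -0.8485284, -1.2727926)
updated quaternion q' = (-0.6954, 0.7180, -0.0170, -0.0254)
p + v·dt = (-0.9440, 0.0440, -2.5400)
v + (F/m)dt = (-1.1288, -1.4640, 1.4568)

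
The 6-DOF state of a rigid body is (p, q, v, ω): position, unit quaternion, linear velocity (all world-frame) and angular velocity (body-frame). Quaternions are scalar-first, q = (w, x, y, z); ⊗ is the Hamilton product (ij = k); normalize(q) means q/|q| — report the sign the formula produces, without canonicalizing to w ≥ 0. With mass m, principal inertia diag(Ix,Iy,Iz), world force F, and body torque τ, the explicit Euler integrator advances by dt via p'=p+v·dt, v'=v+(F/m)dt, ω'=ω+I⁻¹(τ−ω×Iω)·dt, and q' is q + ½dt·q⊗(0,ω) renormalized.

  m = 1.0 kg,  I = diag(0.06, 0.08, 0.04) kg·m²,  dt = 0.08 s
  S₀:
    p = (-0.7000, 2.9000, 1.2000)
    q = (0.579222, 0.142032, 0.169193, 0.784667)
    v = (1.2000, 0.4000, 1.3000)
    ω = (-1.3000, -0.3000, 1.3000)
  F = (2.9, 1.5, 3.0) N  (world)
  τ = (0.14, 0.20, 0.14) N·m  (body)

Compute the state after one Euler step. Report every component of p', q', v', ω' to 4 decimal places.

angular accel α = (2.0733, 2.9225, 3.3050)
new body rate ω' = (-1.1341, -0.0662, 1.5644)
2q̇ = q⊗(0,ω) = (-0.7846676, -0.2976376, -1.3784753, 0.9303299)
updated quaternion q' = (0.5463, 0.1298, 0.1137, 0.8196)
a = F/m = (2.9000, 1.5000, 3.0000)
p' = p + v·dt = (-0.6040, 2.9320, 1.3040)
v + (F/m)dt = (1.4320, 0.5200, 1.5400)

p' = (-0.6040, 2.9320, 1.3040)
q' = (0.5463, 0.1298, 0.1137, 0.8196)
v' = (1.4320, 0.5200, 1.5400)
ω' = (-1.1341, -0.0662, 1.5644)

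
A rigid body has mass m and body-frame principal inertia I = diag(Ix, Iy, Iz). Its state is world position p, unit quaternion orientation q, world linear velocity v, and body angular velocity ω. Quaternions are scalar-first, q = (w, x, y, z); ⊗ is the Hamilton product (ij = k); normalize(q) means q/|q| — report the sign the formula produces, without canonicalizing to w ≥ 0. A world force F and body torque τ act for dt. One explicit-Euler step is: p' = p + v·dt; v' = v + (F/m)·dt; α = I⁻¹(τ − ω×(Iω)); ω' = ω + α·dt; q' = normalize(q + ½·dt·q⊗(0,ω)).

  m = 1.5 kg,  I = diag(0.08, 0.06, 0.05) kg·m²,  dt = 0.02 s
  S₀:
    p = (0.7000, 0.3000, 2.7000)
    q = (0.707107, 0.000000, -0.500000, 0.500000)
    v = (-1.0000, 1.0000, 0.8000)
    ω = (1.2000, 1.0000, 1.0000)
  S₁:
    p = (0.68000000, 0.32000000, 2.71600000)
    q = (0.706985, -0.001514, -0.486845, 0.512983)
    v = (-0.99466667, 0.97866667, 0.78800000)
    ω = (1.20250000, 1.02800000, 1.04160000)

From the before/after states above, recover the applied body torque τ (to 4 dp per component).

τ = (0.0000, 0.1200, 0.0800)

ω₁ − ω₀ = (0.00250000, 0.02800000, 0.04160000)
τ = I·(Δω/dt) + ω₀×(Iω₀) = (0.0000, 0.1200, 0.0800)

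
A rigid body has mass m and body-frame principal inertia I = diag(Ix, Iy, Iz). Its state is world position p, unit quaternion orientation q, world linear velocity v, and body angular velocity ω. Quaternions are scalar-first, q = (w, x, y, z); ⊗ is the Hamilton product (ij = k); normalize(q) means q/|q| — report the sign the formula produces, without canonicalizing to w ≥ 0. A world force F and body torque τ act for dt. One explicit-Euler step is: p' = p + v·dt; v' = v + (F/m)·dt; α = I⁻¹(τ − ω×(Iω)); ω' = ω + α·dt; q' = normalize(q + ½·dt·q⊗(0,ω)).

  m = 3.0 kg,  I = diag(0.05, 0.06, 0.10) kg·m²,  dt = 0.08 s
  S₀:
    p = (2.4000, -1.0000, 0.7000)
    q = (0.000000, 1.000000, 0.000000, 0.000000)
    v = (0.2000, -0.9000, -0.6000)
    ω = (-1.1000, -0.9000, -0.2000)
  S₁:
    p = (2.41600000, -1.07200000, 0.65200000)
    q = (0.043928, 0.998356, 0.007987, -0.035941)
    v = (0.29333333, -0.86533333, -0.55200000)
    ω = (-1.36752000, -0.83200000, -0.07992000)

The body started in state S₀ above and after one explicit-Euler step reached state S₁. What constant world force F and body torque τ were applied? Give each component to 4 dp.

F = (3.5000, 1.3000, 1.8000)
τ = (-0.1600, 0.0400, 0.1600)

v₁ − v₀ = (0.09333333, 0.03466667, 0.04800000)
applied force F = (3.5000, 1.3000, 1.8000)
rate change Δω = (-0.26752000, 0.06800000, 0.12008000)
ω₀×(Iω₀) = (0.0072, -0.0110, 0.0099)
I·α + gyro = (-0.1600, 0.0400, 0.1600)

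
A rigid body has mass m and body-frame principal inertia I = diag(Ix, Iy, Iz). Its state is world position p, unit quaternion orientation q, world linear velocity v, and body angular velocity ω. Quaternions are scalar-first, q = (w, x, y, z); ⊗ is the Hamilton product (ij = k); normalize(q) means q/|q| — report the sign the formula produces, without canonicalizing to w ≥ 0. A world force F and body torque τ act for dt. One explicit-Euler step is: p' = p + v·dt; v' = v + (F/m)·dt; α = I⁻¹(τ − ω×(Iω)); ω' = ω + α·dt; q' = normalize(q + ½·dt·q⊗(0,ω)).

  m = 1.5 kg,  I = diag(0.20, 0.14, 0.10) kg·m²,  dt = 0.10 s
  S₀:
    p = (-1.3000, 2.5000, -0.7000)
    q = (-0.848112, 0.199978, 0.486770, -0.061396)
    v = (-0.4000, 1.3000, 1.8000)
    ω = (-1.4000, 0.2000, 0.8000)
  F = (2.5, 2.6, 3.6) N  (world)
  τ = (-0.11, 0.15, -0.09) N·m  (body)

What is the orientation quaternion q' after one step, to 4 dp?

q' = (-0.8338, 0.2785, 0.4730, -0.0591)

2q̇ = q⊗(0,ω) = (0.2317320, 1.5890520, -0.2436504, 0.0429840)
q + ½dt·q⊗(0,ω), renormalized = (-0.8338, 0.2785, 0.4730, -0.0591)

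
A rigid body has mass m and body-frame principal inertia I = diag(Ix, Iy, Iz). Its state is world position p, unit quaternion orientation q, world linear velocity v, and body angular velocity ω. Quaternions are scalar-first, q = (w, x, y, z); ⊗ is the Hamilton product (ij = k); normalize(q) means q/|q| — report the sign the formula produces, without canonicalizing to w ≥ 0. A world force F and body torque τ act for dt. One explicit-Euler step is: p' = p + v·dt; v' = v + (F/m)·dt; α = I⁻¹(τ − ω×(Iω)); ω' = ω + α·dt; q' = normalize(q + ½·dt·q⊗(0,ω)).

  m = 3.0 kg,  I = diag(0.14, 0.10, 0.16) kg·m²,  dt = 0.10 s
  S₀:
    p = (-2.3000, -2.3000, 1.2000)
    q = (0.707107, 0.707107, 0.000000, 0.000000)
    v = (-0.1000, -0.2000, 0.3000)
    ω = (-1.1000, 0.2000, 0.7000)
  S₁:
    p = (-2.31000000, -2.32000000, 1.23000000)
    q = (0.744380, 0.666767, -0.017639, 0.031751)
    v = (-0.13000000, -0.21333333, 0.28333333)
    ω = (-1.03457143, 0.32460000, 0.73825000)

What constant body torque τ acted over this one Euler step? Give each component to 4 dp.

ω₁ − ω₀ = (0.06542857, 0.12460000, 0.03825000)
gyro term ω₀×Iω₀ = (0.0084, 0.0154, 0.0088)
applied torque τ = (0.1000, 0.1400, 0.0700)

τ = (0.1000, 0.1400, 0.0700)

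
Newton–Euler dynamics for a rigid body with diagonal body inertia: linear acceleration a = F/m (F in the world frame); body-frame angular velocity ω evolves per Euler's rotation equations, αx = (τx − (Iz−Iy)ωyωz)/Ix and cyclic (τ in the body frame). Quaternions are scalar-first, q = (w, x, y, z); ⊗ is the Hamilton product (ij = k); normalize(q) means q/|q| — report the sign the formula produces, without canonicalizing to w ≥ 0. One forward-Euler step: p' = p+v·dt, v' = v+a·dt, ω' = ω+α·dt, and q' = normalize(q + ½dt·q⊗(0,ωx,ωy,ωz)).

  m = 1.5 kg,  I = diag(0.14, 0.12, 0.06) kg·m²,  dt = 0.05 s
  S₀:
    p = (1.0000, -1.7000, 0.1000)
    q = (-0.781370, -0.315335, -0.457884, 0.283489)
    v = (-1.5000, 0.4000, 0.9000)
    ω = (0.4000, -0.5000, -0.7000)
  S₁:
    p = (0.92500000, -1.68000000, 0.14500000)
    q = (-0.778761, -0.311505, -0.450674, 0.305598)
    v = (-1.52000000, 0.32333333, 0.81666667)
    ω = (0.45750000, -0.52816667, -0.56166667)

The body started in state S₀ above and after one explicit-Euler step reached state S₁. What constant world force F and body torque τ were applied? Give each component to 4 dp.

F = (-0.6000, -2.3000, -2.5000)
τ = (0.1400, -0.0900, 0.1700)

v₁ − v₀ = (-0.02000000, -0.07666667, -0.08333333)
applied force F = (-0.6000, -2.3000, -2.5000)
ω₁ − ω₀ = (0.05750000, -0.02816667, 0.13833333)
ω₀×(Iω₀) = (-0.0210, -0.0224, 0.0040)
I·α + gyro = (0.1400, -0.0900, 0.1700)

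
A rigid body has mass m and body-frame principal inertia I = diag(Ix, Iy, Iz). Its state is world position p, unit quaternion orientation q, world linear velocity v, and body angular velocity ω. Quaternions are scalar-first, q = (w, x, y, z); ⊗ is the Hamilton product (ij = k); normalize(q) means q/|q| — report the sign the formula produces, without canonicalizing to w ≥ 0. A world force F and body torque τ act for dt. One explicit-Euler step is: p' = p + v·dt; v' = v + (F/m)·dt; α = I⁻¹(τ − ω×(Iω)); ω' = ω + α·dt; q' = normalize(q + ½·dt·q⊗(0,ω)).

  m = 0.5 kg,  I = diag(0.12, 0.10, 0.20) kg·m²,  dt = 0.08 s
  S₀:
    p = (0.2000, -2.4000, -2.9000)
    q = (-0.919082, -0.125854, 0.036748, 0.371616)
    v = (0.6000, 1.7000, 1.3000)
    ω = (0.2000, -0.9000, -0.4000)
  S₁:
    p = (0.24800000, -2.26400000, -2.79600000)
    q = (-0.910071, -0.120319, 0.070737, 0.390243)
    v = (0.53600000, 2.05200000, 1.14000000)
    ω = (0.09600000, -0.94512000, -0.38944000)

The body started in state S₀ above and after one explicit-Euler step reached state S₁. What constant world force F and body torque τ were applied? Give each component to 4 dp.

F = (-0.4000, 2.2000, -1.0000)
τ = (-0.1200, -0.0500, 0.0300)

velocity change Δv = (-0.06400000, 0.35200000, -0.16000000)
applied force F = (-0.4000, 2.2000, -1.0000)
rate change Δω = (-0.10400000, -0.04512000, 0.01056000)
precession coupling = (0.0360, 0.0064, 0.0036)
τ = I·(Δω/dt) + ω₀×(Iω₀) = (-0.1200, -0.0500, 0.0300)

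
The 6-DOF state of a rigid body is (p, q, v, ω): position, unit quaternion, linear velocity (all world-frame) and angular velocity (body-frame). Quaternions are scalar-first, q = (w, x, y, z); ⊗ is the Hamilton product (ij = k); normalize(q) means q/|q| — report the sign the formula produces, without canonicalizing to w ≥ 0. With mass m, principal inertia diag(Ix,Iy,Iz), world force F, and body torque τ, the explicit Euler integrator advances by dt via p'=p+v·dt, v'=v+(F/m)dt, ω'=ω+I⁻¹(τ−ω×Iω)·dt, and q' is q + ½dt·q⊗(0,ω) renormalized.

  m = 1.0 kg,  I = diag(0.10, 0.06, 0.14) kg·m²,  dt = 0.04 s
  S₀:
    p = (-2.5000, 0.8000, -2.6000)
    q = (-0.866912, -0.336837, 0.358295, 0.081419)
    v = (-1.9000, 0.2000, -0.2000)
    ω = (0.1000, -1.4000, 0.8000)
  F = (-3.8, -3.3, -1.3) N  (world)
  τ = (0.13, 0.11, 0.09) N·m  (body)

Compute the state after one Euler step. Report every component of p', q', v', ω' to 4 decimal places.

gyro term ω×Iω = (-0.0896, -0.0032, 0.0056)
angular accel α = (2.1960, 1.8867, 0.6029)
new body rate ω' = (0.1878, -1.3245, 0.8241)
2q̇ = q⊗(0,ω) = (0.4701615, 0.3139314, 1.4912883, -0.2577873)
q' = normalize(q + ½dt·q⊗(0,ω)) = (-0.8571, -0.3304, 0.3879, 0.0762)
a = (-3.8000, -3.3000, -1.3000)
p + v·dt = (-2.5760, 0.8080, -2.6080)
v + (F/m)dt = (-2.0520, 0.0680, -0.2520)

p' = (-2.5760, 0.8080, -2.6080)
q' = (-0.8571, -0.3304, 0.3879, 0.0762)
v' = (-2.0520, 0.0680, -0.2520)
ω' = (0.1878, -1.3245, 0.8241)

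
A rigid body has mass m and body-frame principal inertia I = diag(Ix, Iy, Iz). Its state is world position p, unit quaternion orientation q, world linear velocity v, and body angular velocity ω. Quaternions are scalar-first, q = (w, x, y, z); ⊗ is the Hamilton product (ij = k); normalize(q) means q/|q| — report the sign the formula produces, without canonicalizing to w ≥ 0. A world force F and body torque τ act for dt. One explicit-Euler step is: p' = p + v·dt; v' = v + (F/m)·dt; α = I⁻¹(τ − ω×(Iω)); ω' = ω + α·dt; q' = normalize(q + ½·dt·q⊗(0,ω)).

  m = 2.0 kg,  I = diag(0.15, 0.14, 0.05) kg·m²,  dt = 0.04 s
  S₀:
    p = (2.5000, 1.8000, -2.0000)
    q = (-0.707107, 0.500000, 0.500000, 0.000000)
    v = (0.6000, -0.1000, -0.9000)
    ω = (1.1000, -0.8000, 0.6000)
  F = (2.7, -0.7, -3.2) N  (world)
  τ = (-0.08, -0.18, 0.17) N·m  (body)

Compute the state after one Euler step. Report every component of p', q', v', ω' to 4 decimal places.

α = I⁻¹(τ − ω×Iω) = (-0.8213, -1.7571, 3.2240)
new body rate ω' = (1.0671, -0.8703, 0.7290)
2q̇ = q⊗(0,ω) = (-0.1500000, -0.4778177, 0.2656856, -1.3742642)
updated quaternion q' = (-0.7098, 0.4902, 0.5051, -0.0275)
a = (1.3500, -0.3500, -1.6000)
new position p' = (2.5240, 1.7960, -2.0360)
v' = v + a·dt = (0.6540, -0.1140, -0.9640)

p' = (2.5240, 1.7960, -2.0360)
q' = (-0.7098, 0.4902, 0.5051, -0.0275)
v' = (0.6540, -0.1140, -0.9640)
ω' = (1.0671, -0.8703, 0.7290)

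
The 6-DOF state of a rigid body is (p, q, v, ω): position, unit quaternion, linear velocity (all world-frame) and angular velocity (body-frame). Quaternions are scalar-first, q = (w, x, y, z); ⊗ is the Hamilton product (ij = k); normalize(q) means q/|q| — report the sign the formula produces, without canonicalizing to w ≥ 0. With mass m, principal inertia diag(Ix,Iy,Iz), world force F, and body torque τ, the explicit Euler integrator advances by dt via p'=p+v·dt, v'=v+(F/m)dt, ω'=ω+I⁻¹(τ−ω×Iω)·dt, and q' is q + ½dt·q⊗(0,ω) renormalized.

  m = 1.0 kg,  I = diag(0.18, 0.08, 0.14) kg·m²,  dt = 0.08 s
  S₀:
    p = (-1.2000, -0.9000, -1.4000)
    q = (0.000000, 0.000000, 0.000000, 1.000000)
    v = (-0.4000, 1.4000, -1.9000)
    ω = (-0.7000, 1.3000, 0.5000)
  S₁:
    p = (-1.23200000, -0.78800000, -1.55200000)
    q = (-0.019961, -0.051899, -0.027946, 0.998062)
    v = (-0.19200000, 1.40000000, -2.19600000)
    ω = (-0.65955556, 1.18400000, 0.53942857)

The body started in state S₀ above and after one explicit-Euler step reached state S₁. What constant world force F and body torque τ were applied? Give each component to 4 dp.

F = (2.6000, 0.0000, -3.7000)
τ = (0.1300, -0.1300, 0.1600)

rate change Δω = (0.04044444, -0.11600000, 0.03942857)
gyro term ω₀×Iω₀ = (0.0390, -0.0140, 0.0910)
I·α + gyro = (0.1300, -0.1300, 0.1600)
Δv = v₁−v₀ = (0.20800000, 0.00000000, -0.29600000)
applied force F = (2.6000, 0.0000, -3.7000)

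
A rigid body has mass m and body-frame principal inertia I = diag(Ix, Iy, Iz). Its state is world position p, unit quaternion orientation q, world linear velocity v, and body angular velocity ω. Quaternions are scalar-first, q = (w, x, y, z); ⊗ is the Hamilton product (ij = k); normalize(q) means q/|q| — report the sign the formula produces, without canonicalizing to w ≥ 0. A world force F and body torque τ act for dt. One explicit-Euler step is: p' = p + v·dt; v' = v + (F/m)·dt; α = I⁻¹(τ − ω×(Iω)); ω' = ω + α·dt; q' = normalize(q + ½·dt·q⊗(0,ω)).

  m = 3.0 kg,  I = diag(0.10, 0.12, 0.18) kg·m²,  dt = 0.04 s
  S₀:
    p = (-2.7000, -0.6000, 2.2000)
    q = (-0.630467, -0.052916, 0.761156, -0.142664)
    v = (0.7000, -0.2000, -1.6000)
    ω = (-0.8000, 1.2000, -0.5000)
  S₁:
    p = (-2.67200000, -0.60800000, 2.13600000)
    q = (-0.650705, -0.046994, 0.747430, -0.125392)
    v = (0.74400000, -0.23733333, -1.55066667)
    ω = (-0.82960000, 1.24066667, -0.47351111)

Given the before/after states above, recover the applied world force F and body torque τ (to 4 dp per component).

Δv = v₁−v₀ = (0.04400000, -0.03733333, 0.04933333)
F = m·Δv/dt = (3.3000, -2.8000, 3.7000)
rate change Δω = (-0.02960000, 0.04066667, 0.02648889)
ω₀×(Iω₀) = (-0.0360, -0.0320, -0.0192)
I·α + gyro = (-0.1100, 0.0900, 0.1000)

F = (3.3000, -2.8000, 3.7000)
τ = (-0.1100, 0.0900, 0.1000)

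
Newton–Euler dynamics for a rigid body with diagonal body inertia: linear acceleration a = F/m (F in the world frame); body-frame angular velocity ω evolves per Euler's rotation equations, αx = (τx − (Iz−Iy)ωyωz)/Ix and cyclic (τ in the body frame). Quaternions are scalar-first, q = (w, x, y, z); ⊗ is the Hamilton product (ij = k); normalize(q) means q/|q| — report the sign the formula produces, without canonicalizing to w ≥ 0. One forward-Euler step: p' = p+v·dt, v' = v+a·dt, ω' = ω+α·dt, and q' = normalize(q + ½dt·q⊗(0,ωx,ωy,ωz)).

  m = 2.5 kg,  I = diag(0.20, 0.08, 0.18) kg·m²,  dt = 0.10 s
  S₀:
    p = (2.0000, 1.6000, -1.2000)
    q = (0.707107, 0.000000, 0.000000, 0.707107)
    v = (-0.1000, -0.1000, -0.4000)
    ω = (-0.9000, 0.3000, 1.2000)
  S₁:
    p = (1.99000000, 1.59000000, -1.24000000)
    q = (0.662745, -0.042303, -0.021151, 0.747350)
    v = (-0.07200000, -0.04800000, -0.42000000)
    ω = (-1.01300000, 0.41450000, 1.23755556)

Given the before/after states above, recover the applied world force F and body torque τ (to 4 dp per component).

Δω = ω₁−ω₀ = (-0.11300000, 0.11450000, 0.03755556)
gyro term ω₀×Iω₀ = (0.0360, -0.0216, 0.0324)
I·α + gyro = (-0.1900, 0.0700, 0.1000)
v₁ − v₀ = (0.02800000, 0.05200000, -0.02000000)
F = m·Δv/dt = (0.7000, 1.3000, -0.5000)

F = (0.7000, 1.3000, -0.5000)
τ = (-0.1900, 0.0700, 0.1000)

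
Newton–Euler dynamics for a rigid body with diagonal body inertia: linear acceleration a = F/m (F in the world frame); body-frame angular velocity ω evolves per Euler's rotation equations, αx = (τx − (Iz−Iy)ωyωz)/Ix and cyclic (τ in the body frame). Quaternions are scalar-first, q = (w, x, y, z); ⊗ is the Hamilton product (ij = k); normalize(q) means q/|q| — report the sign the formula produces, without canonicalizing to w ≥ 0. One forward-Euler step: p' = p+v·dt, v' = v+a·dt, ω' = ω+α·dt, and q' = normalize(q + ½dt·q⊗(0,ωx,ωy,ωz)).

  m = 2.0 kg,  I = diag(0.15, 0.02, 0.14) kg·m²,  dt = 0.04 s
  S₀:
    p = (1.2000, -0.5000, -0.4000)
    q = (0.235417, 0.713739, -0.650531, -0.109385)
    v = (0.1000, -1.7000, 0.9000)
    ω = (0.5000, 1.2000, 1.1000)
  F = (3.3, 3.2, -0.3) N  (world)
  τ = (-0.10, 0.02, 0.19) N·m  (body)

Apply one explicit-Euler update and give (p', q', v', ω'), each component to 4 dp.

angular accel α = (-1.7227, 0.7250, 1.9143)
ω + α·dt = (0.4311, 1.2290, 1.1766)
q⊗(0,ω) = (0.5440912, -0.4666136, -0.5573050, 1.4407110)
q' = normalize(q + ½dt·q⊗(0,ω)) = (0.2462, 0.7040, -0.6613, -0.0805)
new position p' = (1.2040, -0.5680, -0.3640)
v + (F/m)dt = (0.1660, -1.6360, 0.8940)

p' = (1.2040, -0.5680, -0.3640)
q' = (0.2462, 0.7040, -0.6613, -0.0805)
v' = (0.1660, -1.6360, 0.8940)
ω' = (0.4311, 1.2290, 1.1766)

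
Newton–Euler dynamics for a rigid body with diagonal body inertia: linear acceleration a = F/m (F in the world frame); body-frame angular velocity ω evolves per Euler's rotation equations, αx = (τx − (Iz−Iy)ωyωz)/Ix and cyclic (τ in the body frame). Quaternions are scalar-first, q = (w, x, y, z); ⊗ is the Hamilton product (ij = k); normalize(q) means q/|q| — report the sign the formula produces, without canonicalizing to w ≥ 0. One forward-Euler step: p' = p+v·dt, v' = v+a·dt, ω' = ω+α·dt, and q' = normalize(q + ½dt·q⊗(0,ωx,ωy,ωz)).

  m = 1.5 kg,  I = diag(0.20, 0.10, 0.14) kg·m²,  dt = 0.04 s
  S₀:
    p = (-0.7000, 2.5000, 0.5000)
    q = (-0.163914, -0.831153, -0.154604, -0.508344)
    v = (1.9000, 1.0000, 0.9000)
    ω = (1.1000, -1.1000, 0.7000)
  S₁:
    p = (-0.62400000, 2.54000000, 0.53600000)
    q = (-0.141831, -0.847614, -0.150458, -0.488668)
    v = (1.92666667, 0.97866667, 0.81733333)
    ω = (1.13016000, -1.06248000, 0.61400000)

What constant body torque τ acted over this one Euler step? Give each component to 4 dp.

ω₁ − ω₀ = (0.03016000, 0.03752000, -0.08600000)
I·α + gyro = (0.1200, 0.1400, -0.1800)

τ = (0.1200, 0.1400, -0.1800)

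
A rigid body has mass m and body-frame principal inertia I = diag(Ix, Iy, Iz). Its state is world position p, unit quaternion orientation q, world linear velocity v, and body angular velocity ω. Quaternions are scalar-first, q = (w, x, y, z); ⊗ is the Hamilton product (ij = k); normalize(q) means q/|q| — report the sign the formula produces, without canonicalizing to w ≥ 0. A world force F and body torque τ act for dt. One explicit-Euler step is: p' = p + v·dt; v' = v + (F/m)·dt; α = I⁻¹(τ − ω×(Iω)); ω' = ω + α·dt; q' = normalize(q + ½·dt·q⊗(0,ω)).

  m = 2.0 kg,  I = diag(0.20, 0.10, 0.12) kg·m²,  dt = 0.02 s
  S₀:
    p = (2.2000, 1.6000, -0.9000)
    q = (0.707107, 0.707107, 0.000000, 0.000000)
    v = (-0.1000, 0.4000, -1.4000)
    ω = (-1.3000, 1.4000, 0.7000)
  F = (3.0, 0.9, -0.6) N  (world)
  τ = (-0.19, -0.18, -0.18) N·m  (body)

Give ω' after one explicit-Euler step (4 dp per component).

gyro term ω×Iω = (0.0196, -0.0728, 0.1820)
angular accel α = (-1.0480, -1.0720, -3.0167)
ω' = ω + α·dt = (-1.3210, 1.3786, 0.6397)

ω' = (-1.3210, 1.3786, 0.6397)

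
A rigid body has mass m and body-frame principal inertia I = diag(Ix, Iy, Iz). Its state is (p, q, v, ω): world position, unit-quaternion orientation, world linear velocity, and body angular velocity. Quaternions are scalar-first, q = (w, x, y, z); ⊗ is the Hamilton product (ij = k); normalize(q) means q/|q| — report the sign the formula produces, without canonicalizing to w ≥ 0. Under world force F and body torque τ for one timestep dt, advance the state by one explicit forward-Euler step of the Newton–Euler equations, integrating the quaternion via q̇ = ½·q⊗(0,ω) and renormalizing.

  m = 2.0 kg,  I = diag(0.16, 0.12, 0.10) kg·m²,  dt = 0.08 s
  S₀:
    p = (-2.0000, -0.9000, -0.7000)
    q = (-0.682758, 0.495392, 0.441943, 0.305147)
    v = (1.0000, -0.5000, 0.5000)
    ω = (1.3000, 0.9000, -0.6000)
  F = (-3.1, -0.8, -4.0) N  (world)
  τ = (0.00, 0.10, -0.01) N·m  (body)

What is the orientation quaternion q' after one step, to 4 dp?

q⊗(0,ω) = (-0.8586701, -1.4273835, 0.0794441, 0.2809817)
q' = normalize(q + ½dt·q⊗(0,ω)) = (-0.7155, 0.4373, 0.4441, 0.3157)

q' = (-0.7155, 0.4373, 0.4441, 0.3157)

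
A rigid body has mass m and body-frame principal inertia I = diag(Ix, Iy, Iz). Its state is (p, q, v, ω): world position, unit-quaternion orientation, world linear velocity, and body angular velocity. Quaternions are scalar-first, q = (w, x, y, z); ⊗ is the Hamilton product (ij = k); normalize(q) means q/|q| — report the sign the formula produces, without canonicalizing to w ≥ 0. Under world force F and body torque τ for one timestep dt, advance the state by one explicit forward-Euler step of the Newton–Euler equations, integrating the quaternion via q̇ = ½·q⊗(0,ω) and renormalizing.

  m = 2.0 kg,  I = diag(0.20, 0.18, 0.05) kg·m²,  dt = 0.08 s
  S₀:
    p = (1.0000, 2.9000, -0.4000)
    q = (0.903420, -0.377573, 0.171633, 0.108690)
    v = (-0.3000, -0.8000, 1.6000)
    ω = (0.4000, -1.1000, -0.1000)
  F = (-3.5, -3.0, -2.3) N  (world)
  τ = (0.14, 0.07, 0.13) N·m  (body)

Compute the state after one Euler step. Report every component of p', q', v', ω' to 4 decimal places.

p' = (0.9760, 2.8360, -0.2720)
q' = (0.9164, -0.3586, 0.1320, 0.1188)
v' = (-0.4400, -0.9200, 1.5080)
ω' = (0.4617, -1.0662, 0.0939)

ω×(Iω) gyroscopic = (-0.0143, -0.0060, 0.0088)
α = I⁻¹(τ − ω×Iω) = (0.7715, 0.4222, 2.4240)
ω' = ω + α·dt = (0.4617, -1.0662, 0.0939)
q⊗(0,ω) = (0.3506945, 0.4637637, -0.9880433, 0.2563351)
q + ½dt·q⊗(0,ω), renormalized = (0.9164, -0.3586, 0.1320, 0.1188)
a = F/m = (-1.7500, -1.5000, -1.1500)
new position p' = (0.9760, 2.8360, -0.2720)
new velocity v' = (-0.4400, -0.9200, 1.5080)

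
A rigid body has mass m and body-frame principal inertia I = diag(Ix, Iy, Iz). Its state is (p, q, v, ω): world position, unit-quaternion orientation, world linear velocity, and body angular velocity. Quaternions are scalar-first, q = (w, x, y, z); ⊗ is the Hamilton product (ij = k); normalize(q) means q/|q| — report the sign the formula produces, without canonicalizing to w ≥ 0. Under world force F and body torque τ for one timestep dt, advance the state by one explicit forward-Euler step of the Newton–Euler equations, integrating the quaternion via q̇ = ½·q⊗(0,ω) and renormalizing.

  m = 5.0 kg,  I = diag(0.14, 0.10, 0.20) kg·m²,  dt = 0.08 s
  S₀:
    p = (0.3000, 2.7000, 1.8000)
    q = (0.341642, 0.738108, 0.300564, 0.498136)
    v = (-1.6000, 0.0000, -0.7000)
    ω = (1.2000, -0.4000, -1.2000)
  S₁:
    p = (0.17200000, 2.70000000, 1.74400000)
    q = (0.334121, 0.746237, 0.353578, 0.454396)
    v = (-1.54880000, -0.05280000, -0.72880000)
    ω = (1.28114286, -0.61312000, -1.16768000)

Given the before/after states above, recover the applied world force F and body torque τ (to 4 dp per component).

F = (3.2000, -3.3000, -1.8000)
τ = (0.1900, -0.1800, 0.1000)

rate change Δω = (0.08114286, -0.21312000, 0.03232000)
I·α + gyro = (0.1900, -0.1800, 0.1000)
Δv = v₁−v₀ = (0.05120000, -0.05280000, -0.02880000)
applied force F = (3.2000, -3.3000, -1.8000)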